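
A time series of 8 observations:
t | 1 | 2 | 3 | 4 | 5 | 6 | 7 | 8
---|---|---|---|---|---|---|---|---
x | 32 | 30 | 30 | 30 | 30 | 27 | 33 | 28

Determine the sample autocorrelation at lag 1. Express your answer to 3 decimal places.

-0.577

Mean x̄ = (32 + 30 + 30 + 30 + 30 + 27 + 33 + 28)/8 = 30.0000
Deviations from mean: 2.0000, 0.0000, 0.0000, 0.0000, 0.0000, -3.0000, 3.0000, -2.0000
Σ(x_t−x̄)(x_{t+1}−x̄) = (0.0000) + (0.0000) + (0.0000) + (0.0000) + (0.0000) + (-9.0000) + (-6.0000) = -15.0000
Denominator Σ(x_t−x̄)² = 26.0000
r_1 = -15.0000 / 26.0000 = -0.577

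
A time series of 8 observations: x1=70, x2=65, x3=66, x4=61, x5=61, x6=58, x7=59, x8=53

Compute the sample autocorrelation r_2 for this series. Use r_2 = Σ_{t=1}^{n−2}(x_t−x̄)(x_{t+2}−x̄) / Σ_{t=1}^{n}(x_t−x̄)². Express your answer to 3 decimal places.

0.342

Mean x̄ = (70 + 65 + 66 + 61 + 61 + 58 + 59 + 53)/8 = 61.6250
Deviations from mean: 8.3750, 3.3750, 4.3750, -0.6250, -0.6250, -3.6250, -2.6250, -8.6250
Numerator Σ_{t=1}^{6}(x_t−x̄)(x_{t+2}−x̄) = 66.9688
Denominator Σ(x_t−x̄)² = 195.8750
r_2 = 66.9688 / 195.8750 = 0.342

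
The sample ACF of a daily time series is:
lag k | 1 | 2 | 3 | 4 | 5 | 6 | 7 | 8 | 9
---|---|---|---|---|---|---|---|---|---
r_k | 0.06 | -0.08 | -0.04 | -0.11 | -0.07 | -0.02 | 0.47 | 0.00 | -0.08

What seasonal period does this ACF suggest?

The largest autocorrelation is r_7 = 0.47; the remaining lags stay at or below 0.06.
The dominant spike at lag 7 indicates a seasonal period of 7.

7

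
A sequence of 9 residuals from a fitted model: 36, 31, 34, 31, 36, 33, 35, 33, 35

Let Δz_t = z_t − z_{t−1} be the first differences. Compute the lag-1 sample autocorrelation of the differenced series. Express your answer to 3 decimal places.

First differences Δz: -5, 3, -3, 5, -3, 2, -2, 2
Mean of differences = -0.1250
Numerator Σ(Δz_t−Δz̄)(Δz_{t+1}−Δz̄) = -67.7656
Denominator Σ(Δz_t−Δz̄)² = 88.8750
r_1(Δz) = -67.7656 / 88.8750 = -0.762

-0.762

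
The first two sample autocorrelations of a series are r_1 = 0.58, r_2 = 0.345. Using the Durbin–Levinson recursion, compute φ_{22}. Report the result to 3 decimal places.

0.013

φ_{22} = (r_2 − r_1²) / (1 − r_1²)
r_1² = (0.58)² = 0.3364
Numerator = 0.345 − 0.3364 = 0.0086; denominator = 1 − 0.3364 = 0.6636
φ_{22} = 0.0086 / 0.6636 = 0.013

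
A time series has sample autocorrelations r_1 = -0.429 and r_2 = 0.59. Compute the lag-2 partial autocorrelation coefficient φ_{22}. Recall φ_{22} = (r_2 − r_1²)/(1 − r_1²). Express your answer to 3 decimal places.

φ_{22} = (r_2 − r_1²) / (1 − r_1²)
r_1² = (-0.429)² = 0.184041
Numerator = 0.59 − 0.1840 = 0.4060; denominator = 1 − 0.1840 = 0.8160
φ_{22} = 0.4060 / 0.8160 = 0.498

0.498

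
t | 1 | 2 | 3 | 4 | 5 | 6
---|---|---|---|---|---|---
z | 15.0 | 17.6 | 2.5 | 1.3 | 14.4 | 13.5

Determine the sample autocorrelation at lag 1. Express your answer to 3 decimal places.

Mean z̄ = (15.0 + 17.6 + 2.5 + 1.3 + 14.4 + 13.5)/6 = 10.7167
Deviations from mean: 4.2833, 6.8833, -8.2167, -9.4167, 3.6833, 2.7833
Numerator Σ_{t=1}^{5}(z_t−z̄)(z_{t+1}−z̄) = 25.8664
Denominator Σ(z_t−z̄)² = 243.2283
r_1 = 25.8664 / 243.2283 = 0.106

0.106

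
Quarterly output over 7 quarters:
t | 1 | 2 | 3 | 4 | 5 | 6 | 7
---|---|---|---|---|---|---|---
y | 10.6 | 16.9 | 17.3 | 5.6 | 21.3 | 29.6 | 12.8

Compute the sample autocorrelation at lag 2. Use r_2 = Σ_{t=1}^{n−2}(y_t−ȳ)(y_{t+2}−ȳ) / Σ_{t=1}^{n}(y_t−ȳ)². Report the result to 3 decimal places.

Mean ȳ = (10.6 + 16.9 + 17.3 + 5.6 + 21.3 + 29.6 + 12.8)/7 = 16.3000
Σ(y_t−ȳ)(y_{t+2}−ȳ) = (-5.7000) + (-6.4200) + (5.0000) + (-142.3100) + (-17.5000) = -166.9300
Denominator Σ(y_t−ȳ)² = 362.4800
r_2 = -166.9300 / 362.4800 = -0.461

-0.461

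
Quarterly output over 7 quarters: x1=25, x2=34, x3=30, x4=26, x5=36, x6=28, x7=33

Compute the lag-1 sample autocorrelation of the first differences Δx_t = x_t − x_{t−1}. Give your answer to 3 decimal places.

First differences Δx: 9, -4, -4, 10, -8, 5
Mean of differences = 1.3333
Numerator Σ(Δx_t−Δx̄)(Δx_{t+1}−Δx̄) = -173.7778
Denominator Σ(Δx_t−Δx̄)² = 291.3333
r_1(Δx) = -173.7778 / 291.3333 = -0.596

-0.596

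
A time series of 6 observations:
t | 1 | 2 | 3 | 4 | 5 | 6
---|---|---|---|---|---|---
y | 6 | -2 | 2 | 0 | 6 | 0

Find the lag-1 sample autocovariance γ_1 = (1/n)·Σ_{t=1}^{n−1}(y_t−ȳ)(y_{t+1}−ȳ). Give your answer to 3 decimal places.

Mean ȳ = (6 − 2 + 2 + 0 + 6 + 0)/6 = 2.0000
Σ_{t=1}^{5}(y_t−ȳ)(y_{t+1}−ȳ) = -32.0000
γ_1 = -32.0000 / 6 = -5.333

-5.333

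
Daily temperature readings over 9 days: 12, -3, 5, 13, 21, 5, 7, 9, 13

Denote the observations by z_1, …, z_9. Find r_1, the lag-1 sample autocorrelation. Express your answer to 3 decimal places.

0.013

Mean z̄ = (12 − 3 + 5 + 13 + 21 + 5 + 7 + 9 + 13)/9 = 9.1111
Numerator Σ_{t=1}^{8}(z_t−z̄)(z_{t+1}−z̄) = 4.6543
Denominator Σ(z_t−z̄)² = 364.8889
r_1 = 4.6543 / 364.8889 = 0.013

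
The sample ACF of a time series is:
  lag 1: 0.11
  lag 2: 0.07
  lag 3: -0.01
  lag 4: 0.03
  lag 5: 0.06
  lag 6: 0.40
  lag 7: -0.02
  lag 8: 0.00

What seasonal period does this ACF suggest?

The largest autocorrelation is r_6 = 0.40; the remaining lags stay at or below 0.11.
The dominant spike at lag 6 indicates a seasonal period of 6.

6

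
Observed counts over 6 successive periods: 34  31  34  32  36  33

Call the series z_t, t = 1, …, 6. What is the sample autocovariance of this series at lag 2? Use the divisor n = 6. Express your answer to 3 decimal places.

0.963

Mean z̄ = (34 + 31 + 34 + 32 + 36 + 33)/6 = 33.3333
Deviations: 0.6667, -2.3333, 0.6667, -1.3333, 2.6667, -0.3333
Σ_{t=1}^{4}(z_t−z̄)(z_{t+2}−z̄) = 5.7778
γ_2 = 5.7778 / 6 = 0.963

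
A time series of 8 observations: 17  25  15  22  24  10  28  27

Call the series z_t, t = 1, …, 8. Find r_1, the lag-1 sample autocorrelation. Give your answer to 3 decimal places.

Mean z̄ = (17 + 25 + 15 + 22 + 24 + 10 + 28 + 27)/8 = 21.0000
Numerator Σ_{t=1}^{7}(z_t−z̄)(z_{t+1}−z̄) = -111.0000
Denominator Σ(z_t−z̄)² = 284.0000
r_1 = -111.0000 / 284.0000 = -0.391

-0.391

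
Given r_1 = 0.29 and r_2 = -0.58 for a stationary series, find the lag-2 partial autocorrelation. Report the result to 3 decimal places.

φ_{22} = (r_2 − r_1²) / (1 − r_1²)
r_1² = (0.29)² = 0.0841
Numerator = -0.58 − 0.0841 = -0.6641; denominator = 1 − 0.0841 = 0.9159
φ_{22} = -0.6641 / 0.9159 = -0.725

-0.725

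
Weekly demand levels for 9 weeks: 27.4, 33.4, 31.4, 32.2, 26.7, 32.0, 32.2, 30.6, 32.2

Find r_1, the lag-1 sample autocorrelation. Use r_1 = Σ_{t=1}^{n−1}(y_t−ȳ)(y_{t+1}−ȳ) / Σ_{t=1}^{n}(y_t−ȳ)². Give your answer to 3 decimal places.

Mean ȳ = (27.4 + 33.4 + 31.4 + 32.2 + 26.7 + 32.0 + 32.2 + 30.6 + 32.2)/9 = 30.9000
Numerator Σ_{t=1}^{8}(y_t−ȳ)(y_{t+1}−ȳ) = -16.2800
Denominator Σ(y_t−ȳ)² = 42.7600
r_1 = -16.2800 / 42.7600 = -0.381

-0.381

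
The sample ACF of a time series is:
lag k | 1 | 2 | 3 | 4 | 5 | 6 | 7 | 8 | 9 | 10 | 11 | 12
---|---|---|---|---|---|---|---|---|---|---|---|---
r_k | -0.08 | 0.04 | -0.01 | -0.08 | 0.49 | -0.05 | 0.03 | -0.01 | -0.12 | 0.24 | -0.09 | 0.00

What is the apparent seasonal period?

5

The largest autocorrelation is r_5 = 0.49, with a weaker echo at lag 10 (0.24); the remaining lags stay at or below 0.04.
The dominant spike at lag 5 indicates a seasonal period of 5.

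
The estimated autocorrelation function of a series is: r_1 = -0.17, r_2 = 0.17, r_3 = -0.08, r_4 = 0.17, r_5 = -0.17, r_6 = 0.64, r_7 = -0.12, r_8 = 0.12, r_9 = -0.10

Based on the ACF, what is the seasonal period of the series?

6

The largest autocorrelation is r_6 = 0.64; the remaining lags stay at or below 0.17.
The dominant spike at lag 6 indicates a seasonal period of 6.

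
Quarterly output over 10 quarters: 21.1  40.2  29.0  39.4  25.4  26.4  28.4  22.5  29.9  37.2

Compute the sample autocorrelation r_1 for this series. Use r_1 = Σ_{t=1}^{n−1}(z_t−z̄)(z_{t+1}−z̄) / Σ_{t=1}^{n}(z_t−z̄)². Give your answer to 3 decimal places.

Mean z̄ = (21.1 + 40.2 + 29.0 + 39.4 + 25.4 + 26.4 + 28.4 + 22.5 + 29.9 + 37.2)/10 = 29.9500
Numerator Σ_{t=1}^{9}(z_t−z̄)(z_{t+1}−z̄) = -119.2125
Denominator Σ(z_t−z̄)² = 417.3650
r_1 = -119.2125 / 417.3650 = -0.286

-0.286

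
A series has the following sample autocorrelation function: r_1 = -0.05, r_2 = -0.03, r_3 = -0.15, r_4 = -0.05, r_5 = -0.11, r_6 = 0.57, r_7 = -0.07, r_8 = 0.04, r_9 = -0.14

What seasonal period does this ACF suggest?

6

The largest autocorrelation is r_6 = 0.57; the remaining lags stay at or below 0.04.
The dominant spike at lag 6 indicates a seasonal period of 6.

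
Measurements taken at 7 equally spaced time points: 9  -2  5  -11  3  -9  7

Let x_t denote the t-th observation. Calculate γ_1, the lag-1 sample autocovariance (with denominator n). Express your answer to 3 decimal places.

-28.869

Mean x̄ = (9 − 2 + 5 − 11 + 3 − 9 + 7)/7 = 0.2857
Deviations: 8.7143, -2.2857, 4.7143, -11.2857, 2.7143, -9.2857, 6.7143
Σ_{t=1}^{6}(x_t−x̄)(x_{t+1}−x̄) = -202.0816
γ_1 = -202.0816 / 7 = -28.869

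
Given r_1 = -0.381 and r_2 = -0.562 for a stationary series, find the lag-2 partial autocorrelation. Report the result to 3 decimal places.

-0.827

φ_{22} = (r_2 − r_1²) / (1 − r_1²)
r_1² = (-0.381)² = 0.145161
Numerator = -0.562 − 0.1452 = -0.7072; denominator = 1 − 0.1452 = 0.8548
φ_{22} = -0.7072 / 0.8548 = -0.827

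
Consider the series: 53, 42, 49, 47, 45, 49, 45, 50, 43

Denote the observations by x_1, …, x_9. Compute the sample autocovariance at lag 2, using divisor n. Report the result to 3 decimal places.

Mean x̄ = (53 + 42 + 49 + 47 + 45 + 49 + 45 + 50 + 43)/9 = 47.0000
Σ_{t=1}^{7}(x_t−x̄)(x_{t+2}−x̄) = 26.0000
γ_2 = 26.0000 / 9 = 2.889

2.889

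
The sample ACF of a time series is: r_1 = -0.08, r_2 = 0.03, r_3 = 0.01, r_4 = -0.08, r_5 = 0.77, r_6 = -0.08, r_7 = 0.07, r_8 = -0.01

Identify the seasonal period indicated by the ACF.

5

The largest autocorrelation is r_5 = 0.77; the remaining lags stay at or below 0.07.
The dominant spike at lag 5 indicates a seasonal period of 5.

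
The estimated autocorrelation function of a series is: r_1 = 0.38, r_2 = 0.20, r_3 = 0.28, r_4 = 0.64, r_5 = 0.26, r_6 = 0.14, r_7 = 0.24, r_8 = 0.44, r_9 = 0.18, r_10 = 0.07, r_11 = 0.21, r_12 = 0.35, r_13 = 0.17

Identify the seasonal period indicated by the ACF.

The largest autocorrelation is r_4 = 0.64, with a weaker echo at lag 8 (0.44); the remaining lags stay at or below 0.38. The elevated value at lag 1 (0.38), dropping to 0.20 at lag 2, reflects decaying short-term dependence rather than seasonality.
The dominant spike at lag 4 indicates a seasonal period of 4.

4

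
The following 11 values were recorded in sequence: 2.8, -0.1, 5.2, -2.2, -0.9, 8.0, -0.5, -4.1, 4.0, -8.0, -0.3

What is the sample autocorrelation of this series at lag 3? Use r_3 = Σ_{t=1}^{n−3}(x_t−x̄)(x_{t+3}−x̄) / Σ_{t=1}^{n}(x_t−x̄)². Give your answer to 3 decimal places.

Mean x̄ = (2.8 − 0.1 + 5.2 − 2.2 − 0.9 + 8.0 − 0.5 − 4.1 + 4.0 − 8.0 − 0.3)/11 = 0.3545
Numerator Σ_{t=1}^{8}(x_t−x̄)(x_{t+3}−x̄) = 77.0665
Denominator Σ(x_t−x̄)² = 200.3073
r_3 = 77.0665 / 200.3073 = 0.385

0.385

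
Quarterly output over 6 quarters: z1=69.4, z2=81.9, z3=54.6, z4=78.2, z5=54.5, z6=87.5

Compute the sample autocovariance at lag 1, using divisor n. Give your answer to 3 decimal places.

-117.514

Mean z̄ = (69.4 + 81.9 + 54.6 + 78.2 + 54.5 + 87.5)/6 = 71.0167
Σ_{t=1}^{5}(z_t−z̄)(z_{t+1}−z̄) = -705.0836
γ_1 = -705.0836 / 6 = -117.514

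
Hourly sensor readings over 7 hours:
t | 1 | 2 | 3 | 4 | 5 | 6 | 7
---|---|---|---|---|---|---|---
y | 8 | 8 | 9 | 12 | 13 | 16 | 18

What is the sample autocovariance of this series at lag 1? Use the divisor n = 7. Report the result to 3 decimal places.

Mean ȳ = (8 + 8 + 9 + 12 + 13 + 16 + 18)/7 = 12.0000
Σ_{t=1}^{6}(y_t−ȳ)(y_{t+1}−ȳ) = 56.0000
γ_1 = 56.0000 / 7 = 8.000

8.000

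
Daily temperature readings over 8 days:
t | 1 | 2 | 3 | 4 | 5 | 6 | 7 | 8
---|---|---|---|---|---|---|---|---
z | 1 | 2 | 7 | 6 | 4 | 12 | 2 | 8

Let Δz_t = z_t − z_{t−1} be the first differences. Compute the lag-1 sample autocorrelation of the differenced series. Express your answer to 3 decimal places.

-0.692

First differences Δz: 1, 5, -1, -2, 8, -10, 6
Mean of differences = 1.0000
Numerator Σ(Δz_t−Δz̄)(Δz_{t+1}−Δz̄) = -155.0000
Denominator Σ(Δz_t−Δz̄)² = 224.0000
r_1(Δz) = -155.0000 / 224.0000 = -0.692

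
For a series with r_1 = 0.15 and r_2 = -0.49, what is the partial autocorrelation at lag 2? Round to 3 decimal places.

φ_{22} = (r_2 − r_1²) / (1 − r_1²)
r_1² = (0.15)² = 0.0225
Numerator = -0.49 − 0.0225 = -0.5125; denominator = 1 − 0.0225 = 0.9775
φ_{22} = -0.5125 / 0.9775 = -0.524

-0.524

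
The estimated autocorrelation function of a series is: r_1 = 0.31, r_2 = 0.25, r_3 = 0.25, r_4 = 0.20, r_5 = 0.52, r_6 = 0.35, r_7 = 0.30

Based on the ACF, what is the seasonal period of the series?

The largest autocorrelation is r_5 = 0.52; the remaining lags stay at or below 0.35. The elevated value at lag 1 (0.31), dropping to 0.25 at lag 2, reflects decaying short-term dependence rather than seasonality.
The dominant spike at lag 5 indicates a seasonal period of 5.

5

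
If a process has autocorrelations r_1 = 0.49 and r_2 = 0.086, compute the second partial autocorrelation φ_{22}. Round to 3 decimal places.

-0.203

φ_{22} = (r_2 − r_1²) / (1 − r_1²)
r_1² = (0.49)² = 0.2401
Numerator = 0.086 − 0.2401 = -0.1541; denominator = 1 − 0.2401 = 0.7599
φ_{22} = -0.1541 / 0.7599 = -0.203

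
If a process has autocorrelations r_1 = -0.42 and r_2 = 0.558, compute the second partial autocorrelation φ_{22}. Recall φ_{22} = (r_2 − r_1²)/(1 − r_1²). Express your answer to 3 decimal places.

φ_{22} = (r_2 − r_1²) / (1 − r_1²)
r_1² = (-0.42)² = 0.1764
Numerator = 0.558 − 0.1764 = 0.3816; denominator = 1 − 0.1764 = 0.8236
φ_{22} = 0.3816 / 0.8236 = 0.463

0.463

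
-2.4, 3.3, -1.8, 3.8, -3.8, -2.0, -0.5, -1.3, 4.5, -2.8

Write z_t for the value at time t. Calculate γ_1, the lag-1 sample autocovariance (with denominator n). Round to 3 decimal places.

Mean z̄ = (-2.4 + 3.3 − 1.8 + 3.8 − 3.8 − 2.0 − 0.5 − 1.3 + 4.5 − 2.8)/10 = -0.3000
Σ_{t=1}^{9}(z_t−z̄)(z_{t+1}−z̄) = -43.7700
γ_1 = -43.7700 / 10 = -4.377

-4.377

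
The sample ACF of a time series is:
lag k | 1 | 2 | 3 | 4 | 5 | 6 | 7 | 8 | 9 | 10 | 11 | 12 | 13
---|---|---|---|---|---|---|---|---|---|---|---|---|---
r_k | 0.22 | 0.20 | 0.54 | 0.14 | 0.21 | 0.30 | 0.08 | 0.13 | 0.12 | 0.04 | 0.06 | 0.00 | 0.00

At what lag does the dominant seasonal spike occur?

3

The largest autocorrelation is r_3 = 0.54, with a weaker echo at lag 6 (0.30); the remaining lags stay at or below 0.22.
The dominant spike at lag 3 indicates a seasonal period of 3.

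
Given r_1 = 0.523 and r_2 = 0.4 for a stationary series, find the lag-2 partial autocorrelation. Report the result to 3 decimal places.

φ_{22} = (r_2 − r_1²) / (1 − r_1²)
r_1² = (0.523)² = 0.273529
Numerator = 0.4 − 0.2735 = 0.1265; denominator = 1 − 0.2735 = 0.7265
φ_{22} = 0.1265 / 0.7265 = 0.174

0.174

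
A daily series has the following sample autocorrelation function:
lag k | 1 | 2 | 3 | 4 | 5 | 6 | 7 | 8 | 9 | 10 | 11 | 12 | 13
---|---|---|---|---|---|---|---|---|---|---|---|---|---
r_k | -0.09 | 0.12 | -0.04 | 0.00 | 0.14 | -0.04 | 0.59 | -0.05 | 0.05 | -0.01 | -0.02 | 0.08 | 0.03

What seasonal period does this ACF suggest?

The largest autocorrelation is r_7 = 0.59; the remaining lags stay at or below 0.14.
The dominant spike at lag 7 indicates a seasonal period of 7.

7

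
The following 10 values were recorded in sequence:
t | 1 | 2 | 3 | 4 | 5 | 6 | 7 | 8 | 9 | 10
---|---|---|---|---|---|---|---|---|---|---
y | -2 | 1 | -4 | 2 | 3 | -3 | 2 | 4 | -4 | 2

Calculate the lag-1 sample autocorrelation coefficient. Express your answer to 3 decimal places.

Mean ȳ = (-2 + 1 − 4 + 2 + 3 − 3 + 2 + 4 − 4 + 2)/10 = 0.1000
Numerator Σ_{t=1}^{9}(y_t−ȳ)(y_{t+1}−ȳ) = -39.1100
Denominator Σ(y_t−ȳ)² = 82.9000
r_1 = -39.1100 / 82.9000 = -0.472

-0.472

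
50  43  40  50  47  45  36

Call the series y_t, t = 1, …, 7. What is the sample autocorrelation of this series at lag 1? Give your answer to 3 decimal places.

-0.095

Mean ȳ = (50 + 43 + 40 + 50 + 47 + 45 + 36)/7 = 44.4286
Deviations from mean: 5.5714, -1.4286, -4.4286, 5.5714, 2.5714, 0.5714, -8.4286
Σ(y_t−ȳ)(y_{t+1}−ȳ) = (-7.9592) + (6.3265) + (-24.6735) + (14.3265) + (1.4694) + (-4.8163) = -15.3265
Denominator Σ(y_t−ȳ)² = 161.7143
r_1 = -15.3265 / 161.7143 = -0.095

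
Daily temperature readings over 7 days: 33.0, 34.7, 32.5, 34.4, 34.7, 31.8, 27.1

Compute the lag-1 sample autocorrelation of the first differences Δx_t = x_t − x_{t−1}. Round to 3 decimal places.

0.044

First differences Δx: 1.7, -2.2, 1.9, 0.3, -2.9, -4.7
Mean of differences = -0.9833
Numerator Σ(Δx_t−Δx̄)(Δx_{t+1}−Δx̄) = 1.5914
Denominator Σ(Δx_t−Δx̄)² = 36.1283
r_1(Δx) = 1.5914 / 36.1283 = 0.044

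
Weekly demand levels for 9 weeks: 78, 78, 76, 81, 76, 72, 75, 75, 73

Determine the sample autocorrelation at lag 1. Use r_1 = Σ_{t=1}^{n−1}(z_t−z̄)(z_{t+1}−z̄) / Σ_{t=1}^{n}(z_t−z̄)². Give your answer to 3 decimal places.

0.200

Mean z̄ = (78 + 78 + 76 + 81 + 76 + 72 + 75 + 75 + 73)/9 = 76.0000
Numerator Σ_{t=1}^{8}(z_t−z̄)(z_{t+1}−z̄) = 12.0000
Denominator Σ(z_t−z̄)² = 60.0000
r_1 = 12.0000 / 60.0000 = 0.200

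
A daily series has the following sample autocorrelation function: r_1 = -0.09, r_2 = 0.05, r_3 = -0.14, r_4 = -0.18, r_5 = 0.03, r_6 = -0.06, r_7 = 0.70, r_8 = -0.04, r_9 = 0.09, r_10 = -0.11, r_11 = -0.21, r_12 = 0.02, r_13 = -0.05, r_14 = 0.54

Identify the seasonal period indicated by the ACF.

The largest autocorrelation is r_7 = 0.70, with a weaker echo at lag 14 (0.54); the remaining lags stay at or below 0.09.
The dominant spike at lag 7 indicates a seasonal period of 7.

7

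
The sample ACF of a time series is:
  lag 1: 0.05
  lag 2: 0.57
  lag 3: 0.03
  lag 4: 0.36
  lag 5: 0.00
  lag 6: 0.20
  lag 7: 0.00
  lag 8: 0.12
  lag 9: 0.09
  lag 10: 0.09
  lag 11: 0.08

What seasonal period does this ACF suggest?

2

The largest autocorrelation is r_2 = 0.57, with weaker echoes at lags 4 (0.36) and 6 (0.20); the remaining lags stay at or below 0.12.
The dominant spike at lag 2 indicates a seasonal period of 2.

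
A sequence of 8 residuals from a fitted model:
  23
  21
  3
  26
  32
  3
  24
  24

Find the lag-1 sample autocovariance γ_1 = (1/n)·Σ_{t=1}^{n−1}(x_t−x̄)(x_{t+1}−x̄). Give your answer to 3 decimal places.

-38.219

Mean x̄ = (23 + 21 + 3 + 26 + 32 + 3 + 24 + 24)/8 = 19.5000
Deviations: 3.5000, 1.5000, -16.5000, 6.5000, 12.5000, -16.5000, 4.5000, 4.5000
Σ_{t=1}^{7}(x_t−x̄)(x_{t+1}−x̄) = -305.7500
γ_1 = -305.7500 / 8 = -38.219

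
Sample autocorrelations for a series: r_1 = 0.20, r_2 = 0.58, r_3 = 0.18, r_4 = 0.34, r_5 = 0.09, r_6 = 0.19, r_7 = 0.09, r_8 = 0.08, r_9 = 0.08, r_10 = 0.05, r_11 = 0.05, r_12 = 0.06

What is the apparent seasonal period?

2

The largest autocorrelation is r_2 = 0.58, with a weaker echo at lag 4 (0.34); the remaining lags stay at or below 0.20.
The dominant spike at lag 2 indicates a seasonal period of 2.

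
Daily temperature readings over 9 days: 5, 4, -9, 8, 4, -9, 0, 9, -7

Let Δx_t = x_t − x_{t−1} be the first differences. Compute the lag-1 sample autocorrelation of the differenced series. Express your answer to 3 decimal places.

First differences Δx: -1, -13, 17, -4, -13, 9, 9, -16
Mean of differences = -1.5000
Numerator Σ(Δx_t−Δx̄)(Δx_{t+1}−Δx̄) = -398.7500
Denominator Σ(Δx_t−Δx̄)² = 1044.0000
r_1(Δx) = -398.7500 / 1044.0000 = -0.382

-0.382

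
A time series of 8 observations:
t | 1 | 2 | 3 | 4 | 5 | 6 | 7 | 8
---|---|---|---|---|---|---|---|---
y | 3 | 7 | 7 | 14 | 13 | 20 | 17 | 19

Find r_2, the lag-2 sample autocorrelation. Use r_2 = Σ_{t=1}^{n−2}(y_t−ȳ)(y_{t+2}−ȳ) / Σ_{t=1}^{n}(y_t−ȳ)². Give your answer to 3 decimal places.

0.381

Mean ȳ = (3 + 7 + 7 + 14 + 13 + 20 + 17 + 19)/8 = 12.5000
Σ(y_t−ȳ)(y_{t+2}−ȳ) = (52.2500) + (-8.2500) + (-2.7500) + (11.2500) + (2.2500) + (48.7500) = 103.5000
Denominator Σ(y_t−ȳ)² = 272.0000
r_2 = 103.5000 / 272.0000 = 0.381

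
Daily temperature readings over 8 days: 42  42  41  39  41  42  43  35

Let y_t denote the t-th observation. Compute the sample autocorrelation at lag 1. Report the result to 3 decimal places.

-0.183

Mean ȳ = (42 + 42 + 41 + 39 + 41 + 42 + 43 + 35)/8 = 40.6250
Deviations from mean: 1.3750, 1.3750, 0.3750, -1.6250, 0.3750, 1.3750, 2.3750, -5.6250
Σ(y_t−ȳ)(y_{t+1}−ȳ) = (1.8906) + (0.5156) + (-0.6094) + (-0.6094) + (0.5156) + (3.2656) + (-13.3594) = -8.3906
Denominator Σ(y_t−ȳ)² = 45.8750
r_1 = -8.3906 / 45.8750 = -0.183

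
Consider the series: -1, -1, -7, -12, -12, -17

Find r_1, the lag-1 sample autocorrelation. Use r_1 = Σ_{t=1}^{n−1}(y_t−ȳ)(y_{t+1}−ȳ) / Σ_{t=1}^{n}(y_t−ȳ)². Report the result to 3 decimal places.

0.492

Mean ȳ = (-1 − 1 − 7 − 12 − 12 − 17)/6 = -8.3333
Numerator Σ_{t=1}^{5}(y_t−ȳ)(y_{t+1}−ȳ) = 103.8889
Denominator Σ(y_t−ȳ)² = 211.3333
r_1 = 103.8889 / 211.3333 = 0.492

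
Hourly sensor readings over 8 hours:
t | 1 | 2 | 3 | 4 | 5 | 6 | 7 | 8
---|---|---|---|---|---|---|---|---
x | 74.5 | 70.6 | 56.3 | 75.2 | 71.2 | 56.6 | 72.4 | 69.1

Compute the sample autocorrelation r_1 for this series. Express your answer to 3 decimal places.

-0.390

Mean x̄ = (74.5 + 70.6 + 56.3 + 75.2 + 71.2 + 56.6 + 72.4 + 69.1)/8 = 68.2375
Σ(x_t−x̄)(x_{t+1}−x̄) = (14.7952) + (-28.2023) + (-83.1148) + (20.6264) + (-34.4761) + (-48.4411) + (3.5902) = -155.2227
Denominator Σ(x_t−x̄)² = 398.0588
r_1 = -155.2227 / 398.0588 = -0.390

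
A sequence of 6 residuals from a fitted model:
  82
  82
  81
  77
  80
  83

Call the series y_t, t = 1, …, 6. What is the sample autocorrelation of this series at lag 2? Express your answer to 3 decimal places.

Mean ȳ = (82 + 82 + 81 + 77 + 80 + 83)/6 = 80.8333
Deviations from mean: 1.1667, 1.1667, 0.1667, -3.8333, -0.8333, 2.1667
Σ(y_t−ȳ)(y_{t+2}−ȳ) = (0.1944) + (-4.4722) + (-0.1389) + (-8.3056) = -12.7222
Denominator Σ(y_t−ȳ)² = 22.8333
r_2 = -12.7222 / 22.8333 = -0.557

-0.557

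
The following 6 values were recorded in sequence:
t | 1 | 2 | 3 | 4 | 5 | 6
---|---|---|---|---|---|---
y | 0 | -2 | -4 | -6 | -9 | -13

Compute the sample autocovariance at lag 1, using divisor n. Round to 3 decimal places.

Mean ȳ = (0 − 2 − 4 − 6 − 9 − 13)/6 = -5.6667
Σ_{t=1}^{5}(y_t−ȳ)(y_{t+1}−ȳ) = 51.8889
γ_1 = 51.8889 / 6 = 8.648

8.648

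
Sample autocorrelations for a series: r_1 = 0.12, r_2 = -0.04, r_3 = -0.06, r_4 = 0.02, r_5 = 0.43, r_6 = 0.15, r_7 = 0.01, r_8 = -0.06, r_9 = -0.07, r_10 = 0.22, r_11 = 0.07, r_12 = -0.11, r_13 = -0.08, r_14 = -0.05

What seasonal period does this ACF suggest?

The largest autocorrelation is r_5 = 0.43, with a weaker echo at lag 10 (0.22); the remaining lags stay at or below 0.15.
The dominant spike at lag 5 indicates a seasonal period of 5.

5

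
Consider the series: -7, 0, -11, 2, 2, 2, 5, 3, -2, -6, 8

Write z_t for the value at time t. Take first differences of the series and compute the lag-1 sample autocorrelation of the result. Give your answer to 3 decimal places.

-0.433

First differences Δz: 7, -11, 13, 0, 0, 3, -2, -5, -4, 14
Mean of differences = 1.5000
Numerator Σ(Δz_t−Δz̄)(Δz_{t+1}−Δz̄) = -245.2500
Denominator Σ(Δz_t−Δz̄)² = 566.5000
r_1(Δz) = -245.2500 / 566.5000 = -0.433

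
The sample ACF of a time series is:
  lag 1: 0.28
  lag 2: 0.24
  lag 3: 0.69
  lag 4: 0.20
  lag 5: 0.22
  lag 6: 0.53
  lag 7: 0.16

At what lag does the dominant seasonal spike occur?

3

The largest autocorrelation is r_3 = 0.69, with a weaker echo at lag 6 (0.53); the remaining lags stay at or below 0.28. The elevated value at lag 1 (0.28), dropping to 0.24 at lag 2, reflects decaying short-term dependence rather than seasonality.
The dominant spike at lag 3 indicates a seasonal period of 3.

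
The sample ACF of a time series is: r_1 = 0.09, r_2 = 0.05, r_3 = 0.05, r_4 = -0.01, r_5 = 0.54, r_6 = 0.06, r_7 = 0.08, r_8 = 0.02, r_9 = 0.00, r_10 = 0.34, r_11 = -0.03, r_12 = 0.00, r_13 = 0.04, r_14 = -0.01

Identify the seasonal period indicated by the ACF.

5

The largest autocorrelation is r_5 = 0.54, with a weaker echo at lag 10 (0.34); the remaining lags stay at or below 0.09.
The dominant spike at lag 5 indicates a seasonal period of 5.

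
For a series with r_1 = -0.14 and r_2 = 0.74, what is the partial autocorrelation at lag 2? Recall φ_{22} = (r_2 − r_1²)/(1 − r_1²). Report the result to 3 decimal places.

φ_{22} = (r_2 − r_1²) / (1 − r_1²)
r_1² = (-0.14)² = 0.0196
Numerator = 0.74 − 0.0196 = 0.7204; denominator = 1 − 0.0196 = 0.9804
φ_{22} = 0.7204 / 0.9804 = 0.735

0.735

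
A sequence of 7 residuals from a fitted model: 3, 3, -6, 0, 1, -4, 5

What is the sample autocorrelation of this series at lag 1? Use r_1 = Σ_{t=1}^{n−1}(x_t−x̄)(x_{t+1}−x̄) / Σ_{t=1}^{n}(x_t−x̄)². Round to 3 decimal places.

-0.329

Mean x̄ = (3 + 3 − 6 + 0 + 1 − 4 + 5)/7 = 0.2857
Deviations from mean: 2.7143, 2.7143, -6.2857, -0.2857, 0.7143, -4.2857, 4.7143
Σ(x_t−x̄)(x_{t+1}−x̄) = (7.3673) + (-17.0612) + (1.7959) + (-0.2041) + (-3.0612) + (-20.2041) = -31.3673
Denominator Σ(x_t−x̄)² = 95.4286
r_1 = -31.3673 / 95.4286 = -0.329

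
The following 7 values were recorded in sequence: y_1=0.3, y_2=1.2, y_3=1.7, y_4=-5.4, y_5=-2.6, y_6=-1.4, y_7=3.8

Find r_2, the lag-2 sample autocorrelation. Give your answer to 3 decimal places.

Mean ȳ = (0.3 + 1.2 + 1.7 − 5.4 − 2.6 − 1.4 + 3.8)/7 = -0.3429
Numerator Σ_{t=1}^{5}(y_t−ȳ)(y_{t+2}−ȳ) = -15.1051
Denominator Σ(y_t−ȳ)² = 55.9171
r_2 = -15.1051 / 55.9171 = -0.270

-0.270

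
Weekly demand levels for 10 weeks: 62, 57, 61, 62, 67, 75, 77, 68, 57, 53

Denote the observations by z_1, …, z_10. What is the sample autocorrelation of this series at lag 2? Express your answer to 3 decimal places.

Mean z̄ = (62 + 57 + 61 + 62 + 67 + 75 + 77 + 68 + 57 + 53)/10 = 63.9000
Numerator Σ_{t=1}^{8}(z_t−z̄)(z_{t+2}−z̄) = -60.4200
Denominator Σ(z_t−z̄)² = 550.9000
r_2 = -60.4200 / 550.9000 = -0.110

-0.110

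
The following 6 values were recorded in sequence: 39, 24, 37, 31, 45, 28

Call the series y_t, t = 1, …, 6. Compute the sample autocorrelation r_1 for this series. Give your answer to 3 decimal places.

-0.627

Mean ȳ = (39 + 24 + 37 + 31 + 45 + 28)/6 = 34.0000
Deviations from mean: 5.0000, -10.0000, 3.0000, -3.0000, 11.0000, -6.0000
Numerator Σ_{t=1}^{5}(y_t−ȳ)(y_{t+1}−ȳ) = -188.0000
Denominator Σ(y_t−ȳ)² = 300.0000
r_1 = -188.0000 / 300.0000 = -0.627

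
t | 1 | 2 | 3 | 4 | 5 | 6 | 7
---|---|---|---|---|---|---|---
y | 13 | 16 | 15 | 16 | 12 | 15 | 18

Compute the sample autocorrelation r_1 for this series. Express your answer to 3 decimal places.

Mean ȳ = (13 + 16 + 15 + 16 + 12 + 15 + 18)/7 = 15.0000
Σ(y_t−ȳ)(y_{t+1}−ȳ) = (-2.0000) + (0.0000) + (0.0000) + (-3.0000) + (0.0000) + (0.0000) = -5.0000
Denominator Σ(y_t−ȳ)² = 24.0000
r_1 = -5.0000 / 24.0000 = -0.208

-0.208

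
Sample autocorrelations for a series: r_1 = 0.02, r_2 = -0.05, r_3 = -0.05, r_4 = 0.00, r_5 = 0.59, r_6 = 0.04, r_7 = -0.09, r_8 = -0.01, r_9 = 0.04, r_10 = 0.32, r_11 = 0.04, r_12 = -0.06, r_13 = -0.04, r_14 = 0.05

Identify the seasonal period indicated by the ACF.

5

The largest autocorrelation is r_5 = 0.59, with a weaker echo at lag 10 (0.32); the remaining lags stay at or below 0.05.
The dominant spike at lag 5 indicates a seasonal period of 5.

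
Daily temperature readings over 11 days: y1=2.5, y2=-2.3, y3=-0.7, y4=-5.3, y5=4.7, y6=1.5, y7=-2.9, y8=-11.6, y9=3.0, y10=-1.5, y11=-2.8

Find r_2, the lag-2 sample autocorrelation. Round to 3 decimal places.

Mean ȳ = (2.5 − 2.3 − 0.7 − 5.3 + 4.7 + 1.5 − 2.9 − 11.6 + 3.0 − 1.5 − 2.8)/11 = -1.4000
Numerator Σ_{t=1}^{9}(y_t−ȳ)(y_{t+2}−ȳ) = -51.2700
Denominator Σ(y_t−ȳ)² = 204.9600
r_2 = -51.2700 / 204.9600 = -0.250

-0.250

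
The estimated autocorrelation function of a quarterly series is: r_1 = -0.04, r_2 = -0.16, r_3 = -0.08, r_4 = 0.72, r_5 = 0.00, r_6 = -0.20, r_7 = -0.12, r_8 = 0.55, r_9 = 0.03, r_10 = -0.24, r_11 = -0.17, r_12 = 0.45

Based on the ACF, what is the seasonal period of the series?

4

The largest autocorrelation is r_4 = 0.72, with weaker echoes at lags 8 (0.55) and 12 (0.45); the remaining lags stay at or below 0.03.
The dominant spike at lag 4 indicates a seasonal period of 4.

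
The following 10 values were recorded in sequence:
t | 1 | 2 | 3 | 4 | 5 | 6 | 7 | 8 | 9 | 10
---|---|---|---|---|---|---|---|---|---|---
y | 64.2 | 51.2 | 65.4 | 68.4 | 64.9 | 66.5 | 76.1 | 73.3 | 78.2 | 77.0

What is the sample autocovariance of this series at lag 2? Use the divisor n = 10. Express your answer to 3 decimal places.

Mean ȳ = (64.2 + 51.2 + 65.4 + 68.4 + 64.9 + 66.5 + 76.1 + 73.3 + 78.2 + 77.0)/10 = 68.5200
Σ_{t=1}^{8}(y_t−ȳ)(y_{t+2}−ȳ) = 103.9072
γ_2 = 103.9072 / 10 = 10.391

10.391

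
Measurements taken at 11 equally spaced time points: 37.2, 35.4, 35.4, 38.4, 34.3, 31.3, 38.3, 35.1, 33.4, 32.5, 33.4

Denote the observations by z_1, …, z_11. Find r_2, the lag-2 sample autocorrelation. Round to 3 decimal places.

Mean z̄ = (37.2 + 35.4 + 35.4 + 38.4 + 34.3 + 31.3 + 38.3 + 35.1 + 33.4 + 32.5 + 33.4)/11 = 34.9727
Numerator Σ_{t=1}^{9}(z_t−z̄)(z_{t+2}−z̄) = -16.2388
Denominator Σ(z_t−z̄)² = 53.1618
r_2 = -16.2388 / 53.1618 = -0.305

-0.305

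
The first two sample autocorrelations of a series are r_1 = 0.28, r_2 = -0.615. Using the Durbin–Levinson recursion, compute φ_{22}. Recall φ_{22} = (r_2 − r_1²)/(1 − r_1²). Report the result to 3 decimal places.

φ_{22} = (r_2 − r_1²) / (1 − r_1²)
r_1² = (0.28)² = 0.0784
Numerator = -0.615 − 0.0784 = -0.6934; denominator = 1 − 0.0784 = 0.9216
φ_{22} = -0.6934 / 0.9216 = -0.752

-0.752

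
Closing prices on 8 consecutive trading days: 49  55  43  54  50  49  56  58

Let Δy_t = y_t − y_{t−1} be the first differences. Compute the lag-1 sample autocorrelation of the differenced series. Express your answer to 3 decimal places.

-0.668

First differences Δy: 6, -12, 11, -4, -1, 7, 2
Mean of differences = 1.2857
Numerator Σ(Δy_t−Δȳ)(Δy_{t+1}−Δȳ) = -239.9388
Denominator Σ(Δy_t−Δȳ)² = 359.4286
r_1(Δy) = -239.9388 / 359.4286 = -0.668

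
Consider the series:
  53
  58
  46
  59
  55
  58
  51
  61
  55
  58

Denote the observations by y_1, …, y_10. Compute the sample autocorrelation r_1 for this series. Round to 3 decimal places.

-0.596

Mean ȳ = (53 + 58 + 46 + 59 + 55 + 58 + 51 + 61 + 55 + 58)/10 = 55.4000
Numerator Σ_{t=1}^{9}(y_t−ȳ)(y_{t+1}−ȳ) = -106.3600
Denominator Σ(y_t−ȳ)² = 178.4000
r_1 = -106.3600 / 178.4000 = -0.596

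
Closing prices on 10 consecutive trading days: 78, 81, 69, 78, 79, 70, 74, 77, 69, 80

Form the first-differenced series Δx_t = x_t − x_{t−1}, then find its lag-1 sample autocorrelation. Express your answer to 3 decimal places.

First differences Δx: 3, -12, 9, 1, -9, 4, 3, -8, 11
Mean of differences = 0.2222
Numerator Σ(Δx_t−Δx̄)(Δx_{t+1}−Δx̄) = -277.3827
Denominator Σ(Δx_t−Δx̄)² = 525.5556
r_1(Δx) = -277.3827 / 525.5556 = -0.528

-0.528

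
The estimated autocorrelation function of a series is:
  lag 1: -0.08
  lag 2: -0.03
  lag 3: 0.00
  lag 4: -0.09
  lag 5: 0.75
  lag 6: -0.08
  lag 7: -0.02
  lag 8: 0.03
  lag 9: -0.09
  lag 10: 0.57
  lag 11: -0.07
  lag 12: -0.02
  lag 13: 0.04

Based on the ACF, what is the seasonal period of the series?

5

The largest autocorrelation is r_5 = 0.75, with a weaker echo at lag 10 (0.57); the remaining lags stay at or below 0.04.
The dominant spike at lag 5 indicates a seasonal period of 5.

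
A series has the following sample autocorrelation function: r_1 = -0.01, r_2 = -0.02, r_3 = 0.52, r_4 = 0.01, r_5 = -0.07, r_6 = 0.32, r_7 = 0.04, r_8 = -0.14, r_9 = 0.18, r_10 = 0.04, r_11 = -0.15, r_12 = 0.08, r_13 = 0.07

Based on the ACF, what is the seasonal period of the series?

The largest autocorrelation is r_3 = 0.52, with weaker echoes at lags 6 (0.32) and 9 (0.18); the remaining lags stay at or below 0.08.
The dominant spike at lag 3 indicates a seasonal period of 3.

3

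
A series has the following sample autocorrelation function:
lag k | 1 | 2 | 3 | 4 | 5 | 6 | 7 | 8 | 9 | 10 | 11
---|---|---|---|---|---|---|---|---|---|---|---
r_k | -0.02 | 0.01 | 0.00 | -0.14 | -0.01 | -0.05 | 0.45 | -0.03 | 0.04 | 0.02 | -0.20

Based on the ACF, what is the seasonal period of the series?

7

The largest autocorrelation is r_7 = 0.45; the remaining lags stay at or below 0.04.
The dominant spike at lag 7 indicates a seasonal period of 7.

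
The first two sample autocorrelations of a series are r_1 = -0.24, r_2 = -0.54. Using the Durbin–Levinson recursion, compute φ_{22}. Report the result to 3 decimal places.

-0.634

φ_{22} = (r_2 − r_1²) / (1 − r_1²)
r_1² = (-0.24)² = 0.0576
Numerator = -0.54 − 0.0576 = -0.5976; denominator = 1 − 0.0576 = 0.9424
φ_{22} = -0.5976 / 0.9424 = -0.634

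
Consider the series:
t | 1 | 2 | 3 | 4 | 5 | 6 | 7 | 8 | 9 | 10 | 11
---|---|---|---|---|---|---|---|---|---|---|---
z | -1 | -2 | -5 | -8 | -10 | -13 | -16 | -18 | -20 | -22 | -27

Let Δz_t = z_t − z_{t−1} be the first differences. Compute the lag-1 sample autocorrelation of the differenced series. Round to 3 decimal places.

-0.169

First differences Δz: -1, -3, -3, -2, -3, -3, -2, -2, -2, -5
Mean of differences = -2.6000
Numerator Σ(Δz_t−Δz̄)(Δz_{t+1}−Δz̄) = -1.7600
Denominator Σ(Δz_t−Δz̄)² = 10.4000
r_1(Δz) = -1.7600 / 10.4000 = -0.169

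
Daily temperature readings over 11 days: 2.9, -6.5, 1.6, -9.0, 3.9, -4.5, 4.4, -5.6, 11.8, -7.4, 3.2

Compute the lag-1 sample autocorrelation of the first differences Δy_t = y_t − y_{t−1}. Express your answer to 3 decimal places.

First differences Δy: -9.4, 8.1, -10.6, 12.9, -8.4, 8.9, -10.0, 17.4, -19.2, 10.6
Mean of differences = 0.0300
Numerator Σ(Δy_t−Δȳ)(Δy_{t+1}−Δȳ) = -1282.4339
Denominator Σ(Δy_t−Δȳ)² = 1466.2610
r_1(Δy) = -1282.4339 / 1466.2610 = -0.875

-0.875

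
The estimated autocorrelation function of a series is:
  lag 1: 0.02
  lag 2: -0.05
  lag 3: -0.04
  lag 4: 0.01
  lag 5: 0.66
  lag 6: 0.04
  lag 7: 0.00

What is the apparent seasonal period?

The largest autocorrelation is r_5 = 0.66; the remaining lags stay at or below 0.04.
The dominant spike at lag 5 indicates a seasonal period of 5.

5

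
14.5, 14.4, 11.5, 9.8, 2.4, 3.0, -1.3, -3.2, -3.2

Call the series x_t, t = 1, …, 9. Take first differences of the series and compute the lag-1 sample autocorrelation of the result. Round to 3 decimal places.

-0.504

First differences Δx: -0.1, -2.9, -1.7, -7.4, 0.6, -4.3, -1.9, 0.0
Mean of differences = -2.2125
Numerator Σ(Δx_t−Δx̄)(Δx_{t+1}−Δx̄) = -24.8852
Denominator Σ(Δx_t−Δx̄)² = 49.3688
r_1(Δx) = -24.8852 / 49.3688 = -0.504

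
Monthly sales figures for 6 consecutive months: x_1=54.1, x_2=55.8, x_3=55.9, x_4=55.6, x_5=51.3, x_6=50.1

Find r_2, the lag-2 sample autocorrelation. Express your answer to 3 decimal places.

-0.242

Mean x̄ = (54.1 + 55.8 + 55.9 + 55.6 + 51.3 + 50.1)/6 = 53.8000
Numerator Σ_{t=1}^{4}(x_t−x̄)(x_{t+2}−x̄) = -7.6800
Denominator Σ(x_t−x̄)² = 31.6800
r_2 = -7.6800 / 31.6800 = -0.242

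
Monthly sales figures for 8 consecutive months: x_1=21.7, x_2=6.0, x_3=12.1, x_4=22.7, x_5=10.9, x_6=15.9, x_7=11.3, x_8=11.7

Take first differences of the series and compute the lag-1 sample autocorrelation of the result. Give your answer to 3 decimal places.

-0.413

First differences Δx: -15.7, 6.1, 10.6, -11.8, 5.0, -4.6, 0.4
Mean of differences = -1.4286
Numerator Σ(Δx_t−Δx̄)(Δx_{t+1}−Δx̄) = -234.4994
Denominator Σ(Δx_t−Δx̄)² = 567.3343
r_1(Δx) = -234.4994 / 567.3343 = -0.413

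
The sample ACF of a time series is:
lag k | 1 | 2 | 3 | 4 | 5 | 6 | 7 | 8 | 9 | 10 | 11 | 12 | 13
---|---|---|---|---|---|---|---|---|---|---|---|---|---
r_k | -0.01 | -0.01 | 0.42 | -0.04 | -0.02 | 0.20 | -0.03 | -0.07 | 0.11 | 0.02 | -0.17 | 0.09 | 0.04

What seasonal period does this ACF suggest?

3

The largest autocorrelation is r_3 = 0.42, with a weaker echo at lag 6 (0.20); the remaining lags stay at or below 0.11.
The dominant spike at lag 3 indicates a seasonal period of 3.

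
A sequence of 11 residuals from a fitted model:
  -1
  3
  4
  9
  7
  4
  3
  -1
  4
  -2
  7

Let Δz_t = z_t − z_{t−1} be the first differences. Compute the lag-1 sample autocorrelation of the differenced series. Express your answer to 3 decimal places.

-0.427

First differences Δz: 4, 1, 5, -2, -3, -1, -4, 5, -6, 9
Mean of differences = 0.8000
Numerator Σ(Δz_t−Δz̄)(Δz_{t+1}−Δz̄) = -88.6400
Denominator Σ(Δz_t−Δz̄)² = 207.6000
r_1(Δz) = -88.6400 / 207.6000 = -0.427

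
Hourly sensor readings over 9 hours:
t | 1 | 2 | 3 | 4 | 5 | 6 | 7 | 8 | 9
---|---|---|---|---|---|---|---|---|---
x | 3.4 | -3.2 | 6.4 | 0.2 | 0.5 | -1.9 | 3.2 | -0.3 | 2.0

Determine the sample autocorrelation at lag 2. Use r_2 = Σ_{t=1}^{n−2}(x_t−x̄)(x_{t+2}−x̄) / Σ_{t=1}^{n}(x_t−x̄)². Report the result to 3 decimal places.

0.293

Mean x̄ = (3.4 − 3.2 + 6.4 + 0.2 + 0.5 − 1.9 + 3.2 − 0.3 + 2.0)/9 = 1.1444
Σ(x_t−x̄)(x_{t+2}−x̄) = (11.8542) + (4.1031) + (-3.3869) + (2.8753) + (-1.3247) + (4.3975) + (1.7586) = 20.2772
Denominator Σ(x_t−x̄)² = 69.2022
r_2 = 20.2772 / 69.2022 = 0.293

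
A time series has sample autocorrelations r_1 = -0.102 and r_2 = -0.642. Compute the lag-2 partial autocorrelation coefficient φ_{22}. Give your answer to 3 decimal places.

φ_{22} = (r_2 − r_1²) / (1 − r_1²)
r_1² = (-0.102)² = 0.010404
Numerator = -0.642 − 0.0104 = -0.6524; denominator = 1 − 0.0104 = 0.9896
φ_{22} = -0.6524 / 0.9896 = -0.659

-0.659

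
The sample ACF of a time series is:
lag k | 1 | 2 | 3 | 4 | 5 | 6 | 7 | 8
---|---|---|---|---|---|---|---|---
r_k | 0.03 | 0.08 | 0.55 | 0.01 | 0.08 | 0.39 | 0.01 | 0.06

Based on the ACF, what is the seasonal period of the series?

The largest autocorrelation is r_3 = 0.55, with a weaker echo at lag 6 (0.39); the remaining lags stay at or below 0.08.
The dominant spike at lag 3 indicates a seasonal period of 3.

3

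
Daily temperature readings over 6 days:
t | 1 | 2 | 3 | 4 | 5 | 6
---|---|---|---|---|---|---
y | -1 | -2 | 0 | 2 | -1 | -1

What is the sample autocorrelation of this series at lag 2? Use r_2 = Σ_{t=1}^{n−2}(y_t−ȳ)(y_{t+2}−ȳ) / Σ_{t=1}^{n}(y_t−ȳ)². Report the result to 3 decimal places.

Mean ȳ = (-1 − 2 + 0 + 2 − 1 − 1)/6 = -0.5000
Deviations from mean: -0.5000, -1.5000, 0.5000, 2.5000, -0.5000, -0.5000
Σ(y_t−ȳ)(y_{t+2}−ȳ) = (-0.2500) + (-3.7500) + (-0.2500) + (-1.2500) = -5.5000
Denominator Σ(y_t−ȳ)² = 9.5000
r_2 = -5.5000 / 9.5000 = -0.579

-0.579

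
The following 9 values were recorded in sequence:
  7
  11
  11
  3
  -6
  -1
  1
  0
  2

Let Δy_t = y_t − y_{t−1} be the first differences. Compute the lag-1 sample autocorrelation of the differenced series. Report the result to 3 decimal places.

0.134

First differences Δy: 4, 0, -8, -9, 5, 2, -1, 2
Mean of differences = -0.6250
Numerator Σ(Δy_t−Δȳ)(Δy_{t+1}−Δȳ) = 25.7344
Denominator Σ(Δy_t−Δȳ)² = 191.8750
r_1(Δy) = 25.7344 / 191.8750 = 0.134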